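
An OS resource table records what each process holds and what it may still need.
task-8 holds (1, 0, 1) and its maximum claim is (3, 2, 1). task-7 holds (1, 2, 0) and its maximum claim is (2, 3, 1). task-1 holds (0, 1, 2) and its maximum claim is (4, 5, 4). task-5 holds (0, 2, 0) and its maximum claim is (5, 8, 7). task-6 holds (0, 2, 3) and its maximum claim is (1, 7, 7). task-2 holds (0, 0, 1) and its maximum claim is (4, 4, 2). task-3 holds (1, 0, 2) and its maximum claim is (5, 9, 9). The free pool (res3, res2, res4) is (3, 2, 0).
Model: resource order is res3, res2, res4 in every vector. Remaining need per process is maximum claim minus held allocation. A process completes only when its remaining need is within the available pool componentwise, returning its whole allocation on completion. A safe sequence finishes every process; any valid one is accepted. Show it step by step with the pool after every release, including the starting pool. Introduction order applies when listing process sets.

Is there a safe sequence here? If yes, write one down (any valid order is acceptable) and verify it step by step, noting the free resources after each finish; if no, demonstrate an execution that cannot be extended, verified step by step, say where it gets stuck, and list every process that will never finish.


SAFE. One safe sequence: task-8, task-7, task-2, task-1, task-6, task-5, task-3.
Key observation: reading the order forward, task-8 is the first process whose need (2, 2, 0) meets the free pool (3, 2, 0) exactly on a resource it requests.
Walking it through:
  pool = (3, 2, 0)
  run task-8 (needs (2, 2, 0), free (3, 2, 0)); after release of (1, 0, 1) the pool is (4, 2, 1)
  run task-7 (needs (1, 1, 1), free (4, 2, 1)); after release of (1, 2, 0) the pool is (5, 4, 1)
  run task-2 (needs (4, 4, 1), free (5, 4, 1)); after release of (0, 0, 1) the pool is (5, 4, 2)
  run task-1 (needs (4, 4, 2), free (5, 4, 2)); after release of (0, 1, 2) the pool is (5, 5, 4)
  run task-6 (needs (1, 5, 4), free (5, 5, 4)); after release of (0, 2, 3) the pool is (5, 7, 7)
  run task-5 (needs (5, 6, 7), free (5, 7, 7)); after release of (0, 2, 0) the pool is (5, 9, 7)
  run task-3 (needs (4, 9, 7), free (5, 9, 7)); after release of (1, 0, 2) the pool is (6, 9, 9)


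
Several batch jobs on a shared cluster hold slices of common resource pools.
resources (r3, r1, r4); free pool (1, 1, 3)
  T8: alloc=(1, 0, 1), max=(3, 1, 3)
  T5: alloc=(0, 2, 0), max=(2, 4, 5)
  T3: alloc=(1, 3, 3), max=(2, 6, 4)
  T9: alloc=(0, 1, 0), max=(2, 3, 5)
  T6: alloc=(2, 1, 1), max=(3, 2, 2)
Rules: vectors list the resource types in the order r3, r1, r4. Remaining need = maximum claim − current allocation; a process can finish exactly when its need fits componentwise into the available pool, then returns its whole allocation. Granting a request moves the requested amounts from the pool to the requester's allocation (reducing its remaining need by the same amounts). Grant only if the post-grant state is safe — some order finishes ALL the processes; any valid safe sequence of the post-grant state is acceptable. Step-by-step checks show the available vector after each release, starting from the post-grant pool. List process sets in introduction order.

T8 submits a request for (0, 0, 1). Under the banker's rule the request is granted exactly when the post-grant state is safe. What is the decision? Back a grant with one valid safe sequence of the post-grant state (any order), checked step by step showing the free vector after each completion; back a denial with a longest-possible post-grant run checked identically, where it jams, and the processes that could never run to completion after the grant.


GRANT. The post-grant state is safe; one safe sequence: T6, T8, T5, T3, T9.
Key observation: after the grant the pool drops to (1, 1, 2), which still lets T6 finish first and unwind the rest.
Verifying the post-grant state step by step:
  pool = (1, 1, 2)
  run T6 (needs (1, 1, 1), free (1, 1, 2)); after release of (2, 1, 1) the pool is (3, 2, 3)
  run T8 (needs (2, 1, 1), free (3, 2, 3)); after release of (1, 0, 2) the pool is (4, 2, 5)
  run T5 (needs (2, 2, 5), free (4, 2, 5)); after release of (0, 2, 0) the pool is (4, 4, 5)
  run T3 (needs (1, 3, 1), free (4, 4, 5)); after release of (1, 3, 3) the pool is (5, 7, 8)
  run T9 (needs (2, 2, 5), free (5, 7, 8)); after release of (0, 1, 0) the pool is (5, 8, 8)


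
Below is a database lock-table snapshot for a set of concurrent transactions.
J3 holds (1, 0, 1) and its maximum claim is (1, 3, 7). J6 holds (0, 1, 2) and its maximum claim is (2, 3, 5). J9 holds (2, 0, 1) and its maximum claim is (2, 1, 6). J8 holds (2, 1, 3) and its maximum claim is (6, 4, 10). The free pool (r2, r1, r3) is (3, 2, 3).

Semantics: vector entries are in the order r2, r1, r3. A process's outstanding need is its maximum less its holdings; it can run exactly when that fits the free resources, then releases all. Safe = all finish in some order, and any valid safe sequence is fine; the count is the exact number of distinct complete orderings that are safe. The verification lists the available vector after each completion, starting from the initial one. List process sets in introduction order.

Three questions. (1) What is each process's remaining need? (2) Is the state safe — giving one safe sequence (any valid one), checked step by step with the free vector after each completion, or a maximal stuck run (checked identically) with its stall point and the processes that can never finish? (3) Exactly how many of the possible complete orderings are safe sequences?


(1) Outstanding need per process (order r2, r1, r3):
  J3: (0, 3, 6)
  J6: (2, 2, 3)
  J9: (0, 1, 5)
  J8: (4, 3, 7)
(2) SAFE — a valid safe sequence is J6, J9, J3, J8.
Key observation: at J6 the run first touches a limit — (2, 2, 3) against (3, 2, 3), exact on a resource it actually requests.
Walking it through:
  pool = (3, 2, 3)
  J6 needs (2, 2, 3) <= (3, 2, 3) -> finishes; pool += (0, 1, 2) = (3, 3, 5)
  J9 needs (0, 1, 5) <= (3, 3, 5) -> finishes; pool += (2, 0, 1) = (5, 3, 6)
  J3 needs (0, 3, 6) <= (5, 3, 6) -> finishes; pool += (1, 0, 1) = (6, 3, 7)
  J8 needs (4, 3, 7) <= (6, 3, 7) -> finishes; pool += (2, 1, 3) = (8, 4, 10)
(3) Precisely 1 of the possible complete orderings is a safe sequence.


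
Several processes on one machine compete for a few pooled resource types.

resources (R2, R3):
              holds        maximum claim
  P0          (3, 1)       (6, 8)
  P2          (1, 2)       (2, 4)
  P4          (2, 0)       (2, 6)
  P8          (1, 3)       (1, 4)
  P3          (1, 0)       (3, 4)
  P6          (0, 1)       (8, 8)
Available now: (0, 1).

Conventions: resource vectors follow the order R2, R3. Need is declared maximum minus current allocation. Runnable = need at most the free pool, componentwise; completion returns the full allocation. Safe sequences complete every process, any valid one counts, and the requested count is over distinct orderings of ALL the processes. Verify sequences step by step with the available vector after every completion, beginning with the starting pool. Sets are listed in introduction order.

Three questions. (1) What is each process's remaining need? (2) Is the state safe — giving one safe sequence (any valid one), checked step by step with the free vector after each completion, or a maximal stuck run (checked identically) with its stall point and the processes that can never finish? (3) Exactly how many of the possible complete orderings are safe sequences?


(1) Outstanding need per process (order R2, R3):
  P0: (3, 7)
  P2: (1, 2)
  P4: (0, 6)
  P8: (0, 1)
  P3: (2, 4)
  P6: (8, 7)
(2) The state is UNSAFE.
Key observation: R3 is the bottleneck — with P8, P2, P4, P3 done the pool holds (5, 6), short of every remaining need.
A maximal execution: P8, P2, P4, P3 — then nothing else fits. Check, step by step:
  pool = (0, 1)
  P8 needs (0, 1) <= (0, 1) -> finishes; pool += (1, 3) = (1, 4)
  P2 needs (1, 2) <= (1, 4) -> finishes; pool += (1, 2) = (2, 6)
  P4 needs (0, 6) <= (2, 6) -> finishes; pool += (2, 0) = (4, 6)
  P3 needs (2, 4) <= (4, 6) -> finishes; pool += (1, 0) = (5, 6)
  blocked: P0 wants (3, 7), pool (5, 6) — not enough R3
  blocked: P6 wants (8, 7), pool (5, 6) — not enough R2 and R3
Permanently blocked: P0 and P6.
(3) The exact count: 0 of the possible complete orderings are safe sequences.


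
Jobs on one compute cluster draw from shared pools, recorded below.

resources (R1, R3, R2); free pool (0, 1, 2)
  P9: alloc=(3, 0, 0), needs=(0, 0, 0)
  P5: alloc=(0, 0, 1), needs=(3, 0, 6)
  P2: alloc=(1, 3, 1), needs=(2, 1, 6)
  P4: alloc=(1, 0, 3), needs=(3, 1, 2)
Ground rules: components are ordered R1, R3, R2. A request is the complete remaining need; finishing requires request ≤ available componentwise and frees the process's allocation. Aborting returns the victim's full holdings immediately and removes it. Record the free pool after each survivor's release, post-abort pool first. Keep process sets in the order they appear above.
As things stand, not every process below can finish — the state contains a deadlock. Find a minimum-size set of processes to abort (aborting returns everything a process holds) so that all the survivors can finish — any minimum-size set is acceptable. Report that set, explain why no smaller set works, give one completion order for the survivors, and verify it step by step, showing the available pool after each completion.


Minimum abort set: P5.
Key observation: P2 was stuck for good until P5 gave back (0, 0, 1); in the order shown it finishes at step 3.
Why nothing smaller works: aborting no one leaves the state deadlocked as given.
One survivor order: P9, P4, P2. Verifying each step (post-abort pool first):
  pool = (0, 1, 3)
  P9: need (0, 0, 0) fits (0, 1, 3); releases (3, 0, 0), pool now (3, 1, 3)
  P4: need (3, 1, 2) fits (3, 1, 3); releases (1, 0, 3), pool now (4, 1, 6)
  P2: need (2, 1, 6) fits (4, 1, 6); releases (1, 3, 1), pool now (5, 4, 7)


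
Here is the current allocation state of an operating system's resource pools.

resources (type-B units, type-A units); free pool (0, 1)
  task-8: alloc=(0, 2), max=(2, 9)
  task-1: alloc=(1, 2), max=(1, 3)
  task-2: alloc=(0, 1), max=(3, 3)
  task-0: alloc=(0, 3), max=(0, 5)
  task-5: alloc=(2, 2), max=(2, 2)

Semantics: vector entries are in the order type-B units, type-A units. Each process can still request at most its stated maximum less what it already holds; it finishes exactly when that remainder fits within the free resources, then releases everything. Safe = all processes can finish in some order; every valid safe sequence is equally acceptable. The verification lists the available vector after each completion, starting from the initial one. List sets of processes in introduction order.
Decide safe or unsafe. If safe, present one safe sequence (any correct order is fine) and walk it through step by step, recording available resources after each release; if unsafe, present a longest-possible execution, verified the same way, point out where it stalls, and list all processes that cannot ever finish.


SAFE — a valid safe sequence is task-1, task-0, task-5, task-2, task-8.
Key observation: task-1 marks the first exact bind of the order: its need (0, 1) fits the free (0, 1) with zero slack on a requested resource.
Walking it through:
  pool = (0, 1)
  run task-1 (needs (0, 1), free (0, 1)); after release of (1, 2) the pool is (1, 3)
  run task-0 (needs (0, 2), free (1, 3)); after release of (0, 3) the pool is (1, 6)
  run task-5 (needs (0, 0), free (1, 6)); after release of (2, 2) the pool is (3, 8)
  run task-2 (needs (3, 2), free (3, 8)); after release of (0, 1) the pool is (3, 9)
  run task-8 (needs (2, 7), free (3, 9)); after release of (0, 2) the pool is (3, 11)


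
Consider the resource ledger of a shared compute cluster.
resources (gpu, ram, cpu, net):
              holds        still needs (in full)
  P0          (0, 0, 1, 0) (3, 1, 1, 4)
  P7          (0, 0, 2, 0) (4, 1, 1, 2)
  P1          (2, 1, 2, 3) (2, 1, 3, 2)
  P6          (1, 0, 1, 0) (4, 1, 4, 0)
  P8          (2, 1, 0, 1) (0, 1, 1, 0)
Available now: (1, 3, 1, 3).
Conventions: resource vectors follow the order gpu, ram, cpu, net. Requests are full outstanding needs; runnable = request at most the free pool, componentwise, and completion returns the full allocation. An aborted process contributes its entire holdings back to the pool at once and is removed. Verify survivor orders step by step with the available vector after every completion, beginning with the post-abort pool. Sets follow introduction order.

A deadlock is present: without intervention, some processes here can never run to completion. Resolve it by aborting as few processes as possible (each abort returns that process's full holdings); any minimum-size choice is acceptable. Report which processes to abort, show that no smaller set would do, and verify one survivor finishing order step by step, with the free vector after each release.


Minimum abort set: P7.
Key observation: P1 had no path to completion before; after the abort of P7 ((0, 0, 2, 0) returned), step 2 is where it fits.
Minimality: the empty abort set fails — the state is deadlocked as it stands.
The survivors complete as P8, P1, P0, P6. Walking it through (starting from the post-abort pool):
  pool = (1, 3, 3, 3)
  run P8 (needs (0, 1, 1, 0), free (1, 3, 3, 3)); after release of (2, 1, 0, 1) the pool is (3, 4, 3, 4)
  run P1 (needs (2, 1, 3, 2), free (3, 4, 3, 4)); after release of (2, 1, 2, 3) the pool is (5, 5, 5, 7)
  run P0 (needs (3, 1, 1, 4), free (5, 5, 5, 7)); after release of (0, 0, 1, 0) the pool is (5, 5, 6, 7)
  run P6 (needs (4, 1, 4, 0), free (5, 5, 6, 7)); after release of (1, 0, 1, 0) the pool is (6, 5, 7, 7)


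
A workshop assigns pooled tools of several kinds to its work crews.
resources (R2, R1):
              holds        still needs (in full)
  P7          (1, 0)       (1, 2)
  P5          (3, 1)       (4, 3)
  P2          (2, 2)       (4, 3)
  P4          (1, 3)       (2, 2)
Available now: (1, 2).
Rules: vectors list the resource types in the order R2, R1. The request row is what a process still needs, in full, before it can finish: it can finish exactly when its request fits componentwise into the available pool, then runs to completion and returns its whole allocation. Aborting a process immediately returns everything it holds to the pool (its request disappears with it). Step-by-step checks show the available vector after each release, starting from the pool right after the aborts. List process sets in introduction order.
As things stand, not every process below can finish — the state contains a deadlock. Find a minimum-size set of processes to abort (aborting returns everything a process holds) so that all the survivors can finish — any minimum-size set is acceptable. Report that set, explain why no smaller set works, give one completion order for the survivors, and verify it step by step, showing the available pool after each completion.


Abort P2.
Key observation: before aborting P2, P5 was permanently blocked — no order could ever run it; afterwards it completes at step 3.
Why nothing smaller works: aborting no one leaves the state deadlocked as given.
The survivors complete as P7, P4, P5. Step-by-step check (starting from the post-abort pool):
  pool = (3, 4)
  P7 needs (1, 2) <= (3, 4) -> finishes; pool += (1, 0) = (4, 4)
  P4 needs (2, 2) <= (4, 4) -> finishes; pool += (1, 3) = (5, 7)
  P5 needs (4, 3) <= (5, 7) -> finishes; pool += (3, 1) = (8, 8)


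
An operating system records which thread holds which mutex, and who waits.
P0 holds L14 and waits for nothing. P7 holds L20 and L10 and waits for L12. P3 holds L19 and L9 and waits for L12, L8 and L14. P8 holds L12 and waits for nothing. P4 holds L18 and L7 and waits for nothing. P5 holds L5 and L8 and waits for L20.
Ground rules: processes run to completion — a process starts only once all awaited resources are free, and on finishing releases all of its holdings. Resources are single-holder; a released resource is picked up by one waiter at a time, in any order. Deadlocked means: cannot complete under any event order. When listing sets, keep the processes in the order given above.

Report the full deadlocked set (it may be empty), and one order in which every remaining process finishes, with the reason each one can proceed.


No process is deadlocked.
Key observation: the wait relation is loop-free; peeling off processes with no waits unwinds the whole state.
The rest can finish in the order P4, P8, P7, P5, P0, P3.
Step-by-step check:
  run P4 (it waits on nothing); releases L18 and L7
  run P8 (it waits on nothing); releases L12
  P7 waits on L12 — all released -> runs and releases L20 and L10
  P5 waits on L20 — all released -> runs and releases L5 and L8
  run P0 (it waits on nothing); releases L14
  P3 waits on L12, L8 and L14 — all released -> runs and releases L19 and L9


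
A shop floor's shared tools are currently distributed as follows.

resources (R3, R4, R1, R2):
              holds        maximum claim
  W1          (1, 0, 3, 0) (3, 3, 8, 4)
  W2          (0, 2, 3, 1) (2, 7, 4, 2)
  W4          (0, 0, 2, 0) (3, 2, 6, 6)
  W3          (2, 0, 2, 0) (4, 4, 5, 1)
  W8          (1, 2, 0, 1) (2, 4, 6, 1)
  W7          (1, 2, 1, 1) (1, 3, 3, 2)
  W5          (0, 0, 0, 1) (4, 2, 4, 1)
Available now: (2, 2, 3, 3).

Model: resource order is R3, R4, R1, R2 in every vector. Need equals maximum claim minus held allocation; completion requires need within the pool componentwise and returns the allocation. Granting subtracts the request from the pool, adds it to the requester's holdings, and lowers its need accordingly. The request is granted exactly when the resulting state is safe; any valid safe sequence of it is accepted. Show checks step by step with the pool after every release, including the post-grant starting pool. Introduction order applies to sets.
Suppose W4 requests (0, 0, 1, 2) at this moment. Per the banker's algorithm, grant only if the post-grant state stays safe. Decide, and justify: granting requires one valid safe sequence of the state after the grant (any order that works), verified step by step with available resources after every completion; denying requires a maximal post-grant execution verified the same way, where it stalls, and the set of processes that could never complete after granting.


DENY — the pretend-granted state is unsafe.
Key observation: after W7, W3, W5 the pool peaks at (5, 4, 5, 3), and each blocked process is short somewhere: W1 on R2; W2 on R4; W4 on R2; W8 on R1.
Pretend the grant happened; the run W7, W3, W5 goes as far as possible. Check, step by step:
  pool = (2, 2, 2, 1)
  W7: need (0, 1, 2, 1) fits (2, 2, 2, 1); releases (1, 2, 1, 1), pool now (3, 4, 3, 2)
  W3: need (2, 4, 3, 1) fits (3, 4, 3, 2); releases (2, 0, 2, 0), pool now (5, 4, 5, 2)
  W5: need (4, 2, 4, 0) fits (5, 4, 5, 2); releases (0, 0, 0, 1), pool now (5, 4, 5, 3)
  W1 cannot run: need (2, 3, 5, 4) vs free (5, 4, 5, 3) (insufficient R2)
  W2 cannot run: need (2, 5, 1, 1) vs free (5, 4, 5, 3) (insufficient R4)
  W4 cannot run: need (3, 2, 3, 4) vs free (5, 4, 5, 3) (insufficient R2)
  W8 cannot run: need (1, 2, 6, 0) vs free (5, 4, 5, 3) (insufficient R1)
Had the request been granted, W1, W2, W4 and W8 could never finish.


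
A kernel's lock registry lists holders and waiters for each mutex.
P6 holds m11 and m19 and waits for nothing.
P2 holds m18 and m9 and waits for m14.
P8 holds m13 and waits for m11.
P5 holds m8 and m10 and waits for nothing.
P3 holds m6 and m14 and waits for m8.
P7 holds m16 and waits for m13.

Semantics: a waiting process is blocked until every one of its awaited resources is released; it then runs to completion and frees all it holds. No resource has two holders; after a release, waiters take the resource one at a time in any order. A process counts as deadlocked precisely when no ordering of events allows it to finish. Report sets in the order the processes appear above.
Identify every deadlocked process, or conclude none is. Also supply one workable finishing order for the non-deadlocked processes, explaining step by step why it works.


No process is deadlocked.
Key observation: although several processes wait, no cycle exists — each chain bottoms out at a free runner.
One completion order for the rest: P5, P3, P6, P2, P8, P7.
Step-by-step check:
  run P5 (it waits on nothing); releases m8 and m10
  P3: everything it awaited (m8) is free; runs, freeing m6 and m14
  run P6 (it waits on nothing); releases m11 and m19
  P2: everything it awaited (m14) is free; runs, freeing m18 and m9
  P8: everything it awaited (m11) is free; runs, freeing m13
  P7: everything it awaited (m13) is free; runs, freeing m16


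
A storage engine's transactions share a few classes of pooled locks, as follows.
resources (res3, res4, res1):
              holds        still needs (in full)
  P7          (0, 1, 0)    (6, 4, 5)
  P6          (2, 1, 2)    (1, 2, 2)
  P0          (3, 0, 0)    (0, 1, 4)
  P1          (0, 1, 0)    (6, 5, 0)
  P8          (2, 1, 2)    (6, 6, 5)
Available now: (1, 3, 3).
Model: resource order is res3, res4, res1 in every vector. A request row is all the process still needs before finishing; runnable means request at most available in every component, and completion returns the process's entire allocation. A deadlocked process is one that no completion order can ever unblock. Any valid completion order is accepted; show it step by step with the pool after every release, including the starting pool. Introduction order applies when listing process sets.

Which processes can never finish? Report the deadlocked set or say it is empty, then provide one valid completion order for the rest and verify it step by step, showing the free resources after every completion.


No process is deadlocked.
Key observation: P6 fits the free pool immediately, and its release cascades until everyone finishes.
A valid finishing order for the others: P6, P0, P7, P1, P8. Walking it through:
  pool = (1, 3, 3)
  P6: need (1, 2, 2) fits (1, 3, 3); releases (2, 1, 2), pool now (3, 4, 5)
  P0: need (0, 1, 4) fits (3, 4, 5); releases (3, 0, 0), pool now (6, 4, 5)
  P7: need (6, 4, 5) fits (6, 4, 5); releases (0, 1, 0), pool now (6, 5, 5)
  P1: need (6, 5, 0) fits (6, 5, 5); releases (0, 1, 0), pool now (6, 6, 5)
  P8: need (6, 6, 5) fits (6, 6, 5); releases (2, 1, 2), pool now (8, 7, 7)


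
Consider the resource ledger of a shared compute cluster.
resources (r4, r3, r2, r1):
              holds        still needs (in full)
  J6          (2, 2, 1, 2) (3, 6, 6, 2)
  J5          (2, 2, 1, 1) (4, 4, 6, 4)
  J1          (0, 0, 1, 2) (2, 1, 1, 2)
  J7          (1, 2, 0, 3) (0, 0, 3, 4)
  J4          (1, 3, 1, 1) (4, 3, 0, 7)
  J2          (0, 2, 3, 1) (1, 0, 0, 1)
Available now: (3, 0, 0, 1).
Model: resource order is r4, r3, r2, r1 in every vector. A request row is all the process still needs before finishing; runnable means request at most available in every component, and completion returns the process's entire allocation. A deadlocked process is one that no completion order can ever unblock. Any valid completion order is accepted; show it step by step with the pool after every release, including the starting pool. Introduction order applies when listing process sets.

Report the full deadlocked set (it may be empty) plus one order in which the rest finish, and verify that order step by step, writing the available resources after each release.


Deadlocked set: J6 and J5.
Key observation: the wall is r2: completing J2, J1, J7, J4 brings the pool only to (5, 7, 5, 8), and all the rest need more.
The rest can finish in the order J2, J1, J7, J4. Walking it through:
  pool = (3, 0, 0, 1)
  run J2 (needs (1, 0, 0, 1), free (3, 0, 0, 1)); after release of (0, 2, 3, 1) the pool is (3, 2, 3, 2)
  run J1 (needs (2, 1, 1, 2), free (3, 2, 3, 2)); after release of (0, 0, 1, 2) the pool is (3, 2, 4, 4)
  run J7 (needs (0, 0, 3, 4), free (3, 2, 4, 4)); after release of (1, 2, 0, 3) the pool is (4, 4, 4, 7)
  run J4 (needs (4, 3, 0, 7), free (4, 4, 4, 7)); after release of (1, 3, 1, 1) the pool is (5, 7, 5, 8)
The stuck group stays short no matter what:
  J6 cannot run: need (3, 6, 6, 2) vs free (5, 7, 5, 8) (insufficient r2)
  J5 cannot run: need (4, 4, 6, 4) vs free (5, 7, 5, 8) (insufficient r2)


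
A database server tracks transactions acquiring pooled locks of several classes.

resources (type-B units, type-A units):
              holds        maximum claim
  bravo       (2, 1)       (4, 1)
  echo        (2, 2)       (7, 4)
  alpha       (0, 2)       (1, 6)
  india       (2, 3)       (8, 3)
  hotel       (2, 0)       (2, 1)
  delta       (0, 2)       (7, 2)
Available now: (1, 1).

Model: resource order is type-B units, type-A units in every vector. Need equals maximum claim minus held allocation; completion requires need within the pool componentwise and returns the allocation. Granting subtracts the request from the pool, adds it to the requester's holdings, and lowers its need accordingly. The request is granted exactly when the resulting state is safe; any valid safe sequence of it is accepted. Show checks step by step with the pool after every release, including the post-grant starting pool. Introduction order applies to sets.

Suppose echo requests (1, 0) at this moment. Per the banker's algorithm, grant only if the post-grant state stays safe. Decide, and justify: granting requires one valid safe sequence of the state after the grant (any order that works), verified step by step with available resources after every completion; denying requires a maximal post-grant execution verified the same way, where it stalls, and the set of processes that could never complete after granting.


GRANT. The post-grant state is safe; one safe sequence: hotel, bravo, echo, india, delta, alpha.
Key observation: granting shrinks the pool to (0, 1), yet hotel still fits and the chain goes through.
Step-by-step check of the post-grant state:
  pool = (0, 1)
  hotel: need (0, 1) fits (0, 1); releases (2, 0), pool now (2, 1)
  bravo: need (2, 0) fits (2, 1); releases (2, 1), pool now (4, 2)
  echo: need (4, 2) fits (4, 2); releases (3, 2), pool now (7, 4)
  india: need (6, 0) fits (7, 4); releases (2, 3), pool now (9, 7)
  delta: need (7, 0) fits (9, 7); releases (0, 2), pool now (9, 9)
  alpha: need (1, 4) fits (9, 9); releases (0, 2), pool now (9, 11)


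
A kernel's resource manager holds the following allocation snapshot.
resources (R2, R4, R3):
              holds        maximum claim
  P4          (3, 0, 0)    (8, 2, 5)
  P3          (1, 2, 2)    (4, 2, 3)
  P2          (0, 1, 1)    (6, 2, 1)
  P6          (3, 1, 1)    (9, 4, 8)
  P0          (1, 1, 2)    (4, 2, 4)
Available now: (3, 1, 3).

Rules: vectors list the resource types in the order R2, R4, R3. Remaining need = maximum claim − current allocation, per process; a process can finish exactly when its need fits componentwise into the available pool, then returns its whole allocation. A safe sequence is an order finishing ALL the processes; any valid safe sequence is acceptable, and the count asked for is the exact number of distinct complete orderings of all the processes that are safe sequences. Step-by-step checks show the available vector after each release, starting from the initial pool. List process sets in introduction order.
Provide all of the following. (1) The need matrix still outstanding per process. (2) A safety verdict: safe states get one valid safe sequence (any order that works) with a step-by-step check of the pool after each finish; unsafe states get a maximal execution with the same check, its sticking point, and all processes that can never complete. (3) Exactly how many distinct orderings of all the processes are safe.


(1) Remaining need (order R2, R4, R3):
  P4: (5, 2, 5)
  P3: (3, 0, 1)
  P2: (6, 1, 0)
  P6: (6, 3, 7)
  P0: (3, 1, 2)
(2) SAFE, for example via the order P3, P0, P4, P6, P2.
Key observation: reading the order forward, P3 is the first process whose need (3, 0, 1) meets the free pool (3, 1, 3) exactly on a resource it requests.
Walking it through:
  pool = (3, 1, 3)
  P3: need (3, 0, 1) fits (3, 1, 3); releases (1, 2, 2), pool now (4, 3, 5)
  P0: need (3, 1, 2) fits (4, 3, 5); releases (1, 1, 2), pool now (5, 4, 7)
  P4: need (5, 2, 5) fits (5, 4, 7); releases (3, 0, 0), pool now (8, 4, 7)
  P6: need (6, 3, 7) fits (8, 4, 7); releases (3, 1, 1), pool now (11, 5, 8)
  P2: need (6, 1, 0) fits (11, 5, 8); releases (0, 1, 1), pool now (11, 6, 9)
(3) Precisely 4 of the possible complete orderings are safe sequences.


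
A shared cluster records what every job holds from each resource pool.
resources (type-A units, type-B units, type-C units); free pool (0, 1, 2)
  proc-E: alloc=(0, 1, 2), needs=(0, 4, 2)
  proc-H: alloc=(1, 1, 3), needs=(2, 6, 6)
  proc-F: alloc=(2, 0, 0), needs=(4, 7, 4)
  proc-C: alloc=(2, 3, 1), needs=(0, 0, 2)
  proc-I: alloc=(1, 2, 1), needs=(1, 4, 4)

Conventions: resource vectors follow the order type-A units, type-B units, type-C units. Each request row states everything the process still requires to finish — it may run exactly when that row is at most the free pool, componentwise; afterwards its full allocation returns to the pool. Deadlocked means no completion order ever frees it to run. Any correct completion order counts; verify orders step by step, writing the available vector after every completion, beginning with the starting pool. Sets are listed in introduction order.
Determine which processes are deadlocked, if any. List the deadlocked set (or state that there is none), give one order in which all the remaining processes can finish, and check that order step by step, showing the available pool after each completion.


The deadlocked set is empty.
Key observation: starting with proc-C, each completion frees enough for the next — no one is permanently blocked.
The rest can finish in the order proc-C, proc-E, proc-I, proc-H, proc-F. Walking it through:
  pool = (0, 1, 2)
  run proc-C (needs (0, 0, 2), free (0, 1, 2)); after release of (2, 3, 1) the pool is (2, 4, 3)
  run proc-E (needs (0, 4, 2), free (2, 4, 3)); after release of (0, 1, 2) the pool is (2, 5, 5)
  run proc-I (needs (1, 4, 4), free (2, 5, 5)); after release of (1, 2, 1) the pool is (3, 7, 6)
  run proc-H (needs (2, 6, 6), free (3, 7, 6)); after release of (1, 1, 3) the pool is (4, 8, 9)
  run proc-F (needs (4, 7, 4), free (4, 8, 9)); after release of (2, 0, 0) the pool is (6, 8, 9)


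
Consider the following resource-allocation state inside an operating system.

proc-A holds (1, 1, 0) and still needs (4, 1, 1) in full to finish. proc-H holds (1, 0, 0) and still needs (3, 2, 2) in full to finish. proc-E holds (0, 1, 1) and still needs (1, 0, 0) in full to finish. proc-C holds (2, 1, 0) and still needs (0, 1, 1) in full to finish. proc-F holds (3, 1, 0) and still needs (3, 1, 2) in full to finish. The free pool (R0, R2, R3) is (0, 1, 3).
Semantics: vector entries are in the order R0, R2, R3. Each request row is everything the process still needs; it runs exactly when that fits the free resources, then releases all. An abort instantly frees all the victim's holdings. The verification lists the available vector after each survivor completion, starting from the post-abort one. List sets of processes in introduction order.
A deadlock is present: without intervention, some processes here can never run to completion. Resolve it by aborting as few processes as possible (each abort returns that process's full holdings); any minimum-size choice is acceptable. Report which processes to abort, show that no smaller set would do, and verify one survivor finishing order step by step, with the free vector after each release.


Abort proc-H.
Key observation: the deadlocked proc-F becomes finishable only because proc-H released (1, 0, 0); it completes at step 3 below.
No smaller set exists: with zero aborts the deadlock remains.
The survivors complete as proc-E, proc-C, proc-F, proc-A. Verifying each step (starting from the post-abort pool):
  pool = (1, 1, 3)
  run proc-E (needs (1, 0, 0), free (1, 1, 3)); after release of (0, 1, 1) the pool is (1, 2, 4)
  run proc-C (needs (0, 1, 1), free (1, 2, 4)); after release of (2, 1, 0) the pool is (3, 3, 4)
  run proc-F (needs (3, 1, 2), free (3, 3, 4)); after release of (3, 1, 0) the pool is (6, 4, 4)
  run proc-A (needs (4, 1, 1), free (6, 4, 4)); after release of (1, 1, 0) the pool is (7, 5, 4)


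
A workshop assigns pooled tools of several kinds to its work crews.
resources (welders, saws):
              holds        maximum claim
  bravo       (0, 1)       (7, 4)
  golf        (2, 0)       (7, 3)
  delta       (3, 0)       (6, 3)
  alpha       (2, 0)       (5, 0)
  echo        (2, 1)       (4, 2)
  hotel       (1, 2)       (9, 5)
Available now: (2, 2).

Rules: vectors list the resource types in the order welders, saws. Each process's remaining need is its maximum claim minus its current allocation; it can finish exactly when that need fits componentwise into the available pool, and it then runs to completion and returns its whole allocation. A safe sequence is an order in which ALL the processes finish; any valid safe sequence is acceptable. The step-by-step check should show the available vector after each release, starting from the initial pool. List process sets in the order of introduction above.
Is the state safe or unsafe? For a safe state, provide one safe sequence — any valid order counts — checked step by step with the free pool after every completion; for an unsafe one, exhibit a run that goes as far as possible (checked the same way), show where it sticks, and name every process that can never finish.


SAFE, for example via the order echo, alpha, golf, delta, bravo, hotel.
Key observation: the order's first zero-slack moment is echo ((2, 1) needed, (2, 2) free — a requested resource with nothing to spare).
Verifying each step:
  pool = (2, 2)
  run echo (needs (2, 1), free (2, 2)); after release of (2, 1) the pool is (4, 3)
  run alpha (needs (3, 0), free (4, 3)); after release of (2, 0) the pool is (6, 3)
  run golf (needs (5, 3), free (6, 3)); after release of (2, 0) the pool is (8, 3)
  run delta (needs (3, 3), free (8, 3)); after release of (3, 0) the pool is (11, 3)
  run bravo (needs (7, 3), free (11, 3)); after release of (0, 1) the pool is (11, 4)
  run hotel (needs (8, 3), free (11, 4)); after release of (1, 2) the pool is (12, 6)


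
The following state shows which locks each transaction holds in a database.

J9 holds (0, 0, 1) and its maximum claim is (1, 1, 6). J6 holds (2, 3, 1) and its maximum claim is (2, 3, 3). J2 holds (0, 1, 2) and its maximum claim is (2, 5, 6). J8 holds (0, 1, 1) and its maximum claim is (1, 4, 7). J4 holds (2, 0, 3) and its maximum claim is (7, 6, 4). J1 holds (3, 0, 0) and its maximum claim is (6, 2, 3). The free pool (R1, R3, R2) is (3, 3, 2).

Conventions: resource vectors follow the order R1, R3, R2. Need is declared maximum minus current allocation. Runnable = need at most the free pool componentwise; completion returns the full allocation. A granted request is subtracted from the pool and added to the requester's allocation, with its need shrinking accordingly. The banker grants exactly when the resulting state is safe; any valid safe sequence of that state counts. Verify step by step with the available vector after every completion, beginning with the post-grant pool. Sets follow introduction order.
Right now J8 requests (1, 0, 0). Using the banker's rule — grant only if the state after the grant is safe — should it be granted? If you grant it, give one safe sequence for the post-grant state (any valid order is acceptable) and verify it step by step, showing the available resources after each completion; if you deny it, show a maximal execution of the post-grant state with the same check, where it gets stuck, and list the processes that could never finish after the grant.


GRANT. The post-grant state is safe; one safe sequence: J6, J1, J4, J8, J9, J2.
Key observation: even at the reduced pool (2, 3, 2), J6 fits immediately, so safety survives the grant.
Verifying the post-grant state step by step:
  pool = (2, 3, 2)
  J6 needs (0, 0, 2) <= (2, 3, 2) -> finishes; pool += (2, 3, 1) = (4, 6, 3)
  J1 needs (3, 2, 3) <= (4, 6, 3) -> finishes; pool += (3, 0, 0) = (7, 6, 3)
  J4 needs (5, 6, 1) <= (7, 6, 3) -> finishes; pool += (2, 0, 3) = (9, 6, 6)
  J8 needs (0, 3, 6) <= (9, 6, 6) -> finishes; pool += (1, 1, 1) = (10, 7, 7)
  J9 needs (1, 1, 5) <= (10, 7, 7) -> finishes; pool += (0, 0, 1) = (10, 7, 8)
  J2 needs (2, 4, 4) <= (10, 7, 8) -> finishes; pool += (0, 1, 2) = (10, 8, 10)


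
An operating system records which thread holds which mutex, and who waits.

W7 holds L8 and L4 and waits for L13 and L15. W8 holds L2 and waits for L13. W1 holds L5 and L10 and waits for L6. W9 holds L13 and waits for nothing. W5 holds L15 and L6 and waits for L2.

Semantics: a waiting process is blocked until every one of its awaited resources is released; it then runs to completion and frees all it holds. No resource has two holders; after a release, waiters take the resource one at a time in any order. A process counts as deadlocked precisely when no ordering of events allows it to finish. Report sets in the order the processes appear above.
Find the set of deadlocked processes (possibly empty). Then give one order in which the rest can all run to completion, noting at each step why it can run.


No process is deadlocked.
Key observation: every chain of waits terminates; starting from the processes that wait on nothing, all the rest unlock in turn.
One completion order for the rest: W9, W8, W5, W7, W1.
Verifying each step:
  run W9 (it waits on nothing); releases L13
  W8 waits on L13 — all released -> runs and releases L2
  W5 waits on L2 — all released -> runs and releases L15 and L6
  W7 waits on L13 and L15 — all released -> runs and releases L8 and L4
  W1 waits on L6 — all released -> runs and releases L5 and L10


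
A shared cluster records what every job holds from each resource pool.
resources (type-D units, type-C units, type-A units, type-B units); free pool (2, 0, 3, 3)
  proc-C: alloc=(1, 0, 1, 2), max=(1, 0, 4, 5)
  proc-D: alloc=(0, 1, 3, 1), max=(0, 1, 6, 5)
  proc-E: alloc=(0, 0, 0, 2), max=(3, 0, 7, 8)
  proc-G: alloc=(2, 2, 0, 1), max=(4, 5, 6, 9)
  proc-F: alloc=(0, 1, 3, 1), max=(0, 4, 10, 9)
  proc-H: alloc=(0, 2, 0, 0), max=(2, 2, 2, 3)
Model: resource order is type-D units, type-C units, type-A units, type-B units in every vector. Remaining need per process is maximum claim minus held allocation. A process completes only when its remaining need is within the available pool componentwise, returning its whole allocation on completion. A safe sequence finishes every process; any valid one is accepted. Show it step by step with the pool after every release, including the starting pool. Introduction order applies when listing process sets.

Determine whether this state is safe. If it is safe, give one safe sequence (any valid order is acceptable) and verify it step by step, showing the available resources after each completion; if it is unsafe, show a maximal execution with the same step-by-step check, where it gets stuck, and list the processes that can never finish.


SAFE. One safe sequence: proc-C, proc-H, proc-D, proc-E, proc-F, proc-G.
Key observation: reading the order forward, proc-C is the first process whose need (0, 0, 3, 3) meets the free pool (2, 0, 3, 3) exactly on a resource it requests.
Step-by-step check:
  pool = (2, 0, 3, 3)
  proc-C: need (0, 0, 3, 3) fits (2, 0, 3, 3); releases (1, 0, 1, 2), pool now (3, 0, 4, 5)
  proc-H: need (2, 0, 2, 3) fits (3, 0, 4, 5); releases (0, 2, 0, 0), pool now (3, 2, 4, 5)
  proc-D: need (0, 0, 3, 4) fits (3, 2, 4, 5); releases (0, 1, 3, 1), pool now (3, 3, 7, 6)
  proc-E: need (3, 0, 7, 6) fits (3, 3, 7, 6); releases (0, 0, 0, 2), pool now (3, 3, 7, 8)
  proc-F: need (0, 3, 7, 8) fits (3, 3, 7, 8); releases (0, 1, 3, 1), pool now (3, 4, 10, 9)
  proc-G: need (2, 3, 6, 8) fits (3, 4, 10, 9); releases (2, 2, 0, 1), pool now (5, 6, 10, 10)


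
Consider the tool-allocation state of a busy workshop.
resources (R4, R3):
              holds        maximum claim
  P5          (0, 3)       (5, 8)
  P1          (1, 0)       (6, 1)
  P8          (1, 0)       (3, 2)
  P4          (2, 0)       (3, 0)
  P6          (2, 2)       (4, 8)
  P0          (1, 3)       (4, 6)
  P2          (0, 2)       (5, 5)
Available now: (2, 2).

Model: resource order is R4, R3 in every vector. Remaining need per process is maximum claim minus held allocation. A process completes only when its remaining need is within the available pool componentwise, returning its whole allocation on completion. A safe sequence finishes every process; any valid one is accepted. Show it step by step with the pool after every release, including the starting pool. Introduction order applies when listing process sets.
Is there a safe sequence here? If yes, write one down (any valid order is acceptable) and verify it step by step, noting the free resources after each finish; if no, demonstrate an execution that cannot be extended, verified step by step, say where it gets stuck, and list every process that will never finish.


UNSAFE.
Key observation: after P8, P4, P1 complete, (6, 2) is the best the pool ever gets, yet each leftover process wants more R3.
The run P8, P4, P1 cannot be extended any further. Walking it through:
  pool = (2, 2)
  run P8 (needs (2, 2), free (2, 2)); after release of (1, 0) the pool is (3, 2)
  run P4 (needs (1, 0), free (3, 2)); after release of (2, 0) the pool is (5, 2)
  run P1 (needs (5, 1), free (5, 2)); after release of (1, 0) the pool is (6, 2)
  P5 cannot run: need (5, 5) vs free (6, 2) (insufficient R3)
  P6 cannot run: need (2, 6) vs free (6, 2) (insufficient R3)
  P0 cannot run: need (3, 3) vs free (6, 2) (insufficient R3)
  P2 cannot run: need (5, 3) vs free (6, 2) (insufficient R3)
Processes that can never finish: P5, P6, P0 and P2.
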